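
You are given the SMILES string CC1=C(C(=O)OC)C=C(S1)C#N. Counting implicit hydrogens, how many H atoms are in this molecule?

7

Walk through each heavy atom and fill implicit hydrogens from standard valence (C 4, N 3, O 2, S 2, halogen 1):
  atom 1: C, bond orders sum to 1 (valence 4) → 3 H
  atom 2: C, bond orders sum to 4 (valence 4) → 0 H
  atom 3: C, bond orders sum to 4 (valence 4) → 0 H
  atom 4: C, bond orders sum to 4 (valence 4) → 0 H
  atom 5: O, bond orders sum to 2 (valence 2) → 0 H
  atom 6: O, bond orders sum to 2 (valence 2) → 0 H
  atom 7: C, bond orders sum to 1 (valence 4) → 3 H
  atom 8: C, bond orders sum to 3 (valence 4) → 1 H
  atom 9: C, bond orders sum to 4 (valence 4) → 0 H
  atom 10: S, bond orders sum to 2 (valence 2) → 0 H
  atom 11: C, bond orders sum to 4 (valence 4) → 0 H
  atom 12: N, bond orders sum to 3 (valence 3) → 0 H
Total hydrogens: 7.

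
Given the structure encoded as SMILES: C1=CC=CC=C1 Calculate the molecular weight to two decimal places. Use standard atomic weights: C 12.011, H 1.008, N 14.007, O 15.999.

First, the molecular formula is C6H6 (counting implicit H from valence).
  C: 6 × 12.011 = 72.066
  H: 6 × 1.008 = 6.048
Sum: 6×12.011 + 6×1.008 = 78.114 → 78.11 g/mol.

78.11 g/mol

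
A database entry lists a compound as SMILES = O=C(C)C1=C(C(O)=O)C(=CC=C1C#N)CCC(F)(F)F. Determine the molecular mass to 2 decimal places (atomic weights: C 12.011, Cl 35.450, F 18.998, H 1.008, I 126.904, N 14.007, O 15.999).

First, the molecular formula is C13H10F3NO3 (counting implicit H from valence).
  C: 13 × 12.011 = 156.143
  F: 3 × 18.998 = 56.994
  H: 10 × 1.008 = 10.080
  N: 1 × 14.007 = 14.007
  O: 3 × 15.999 = 47.997
Sum: 13×12.011 + 3×18.998 + 10×1.008 + 1×14.007 + 3×15.999 = 285.221 → 285.22 g/mol.

285.22 g/mol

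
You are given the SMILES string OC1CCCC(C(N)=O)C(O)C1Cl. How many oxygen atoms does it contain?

3

Scan the SMILES for O atoms (remember two-letter symbols like Cl and Br are single atoms).
Oxygen count: 3.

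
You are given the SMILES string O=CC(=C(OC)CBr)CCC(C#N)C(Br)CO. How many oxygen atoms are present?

Scan the SMILES for O atoms (remember two-letter symbols like Cl and Br are single atoms).
Oxygen count: 3.

3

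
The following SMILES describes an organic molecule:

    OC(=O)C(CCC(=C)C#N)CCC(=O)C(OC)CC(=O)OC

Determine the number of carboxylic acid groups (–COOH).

1

The carboxylic acid motif appears at heavy-atom position 2 in the SMILES.
Other groups present: 1 alkene, 1 ester, 1 ether, 1 ketone, 1 nitrile.
Carboxylic acid count: 1.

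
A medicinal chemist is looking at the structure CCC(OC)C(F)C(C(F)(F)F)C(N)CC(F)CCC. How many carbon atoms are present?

Count every carbon token in the SMILES (each C, including those in ring-closure positions and inside branches).
Carbon count: 13.

13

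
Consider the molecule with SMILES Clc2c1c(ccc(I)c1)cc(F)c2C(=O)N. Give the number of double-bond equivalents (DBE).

Molecular formula: C11H6ClFINO.
DoU = (2C + 2 + N − H − X) / 2, where X is the halogen count and O/S are ignored.
    = (2·11 + 2 + 1 − 6 − 3) / 2 = 16 / 2 = 8.

8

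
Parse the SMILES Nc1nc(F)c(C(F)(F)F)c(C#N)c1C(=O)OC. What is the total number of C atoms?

9

Count every carbon token in the SMILES (each C, including those in ring-closure positions and inside branches).
Carbon count: 9.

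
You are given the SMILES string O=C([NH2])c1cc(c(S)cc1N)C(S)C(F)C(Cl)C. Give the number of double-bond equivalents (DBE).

5

Molecular formula: C11H14ClFN2OS2.
DoU = (2C + 2 + N − H − X) / 2, where X is the halogen count and O/S are ignored.
    = (2·11 + 2 + 2 − 14 − 2) / 2 = 10 / 2 = 5.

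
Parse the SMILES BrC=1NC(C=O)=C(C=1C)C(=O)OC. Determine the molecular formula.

Walk through each heavy atom and fill implicit hydrogens from standard valence (C 4, N 3, O 2, S 2, halogen 1):
  atom 1: Br (halogen, monovalent) → 0 H
  atom 2: C, bond orders sum to 4 (valence 4) → 0 H
  atom 3: N, bond orders sum to 2 (valence 3) → 1 H
  atom 4: C, bond orders sum to 4 (valence 4) → 0 H
  atom 5: C, bond orders sum to 3 (valence 4) → 1 H
  atom 6: O, bond orders sum to 2 (valence 2) → 0 H
  atom 7: C, bond orders sum to 4 (valence 4) → 0 H
  atom 8: C, bond orders sum to 4 (valence 4) → 0 H
  atom 9: C, bond orders sum to 1 (valence 4) → 3 H
  atom 10: C, bond orders sum to 4 (valence 4) → 0 H
  atom 11: O, bond orders sum to 2 (valence 2) → 0 H
  atom 12: O, bond orders sum to 2 (valence 2) → 0 H
  atom 13: C, bond orders sum to 1 (valence 4) → 3 H
Totals → C:8, H:8, Br:1, N:1, O:3.

C8H8BrNO3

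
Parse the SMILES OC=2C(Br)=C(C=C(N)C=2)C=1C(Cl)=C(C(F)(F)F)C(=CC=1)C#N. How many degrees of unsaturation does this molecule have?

10

Molecular formula: C14H7BrClF3N2O.
DoU = (2C + 2 + N − H − X) / 2, where X is the halogen count and O/S are ignored.
    = (2·14 + 2 + 2 − 7 − 5) / 2 = 20 / 2 = 10.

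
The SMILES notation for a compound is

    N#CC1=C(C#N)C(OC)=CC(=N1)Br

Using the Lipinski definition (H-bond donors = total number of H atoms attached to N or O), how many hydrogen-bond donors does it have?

Donors: find every N or O and count the H atoms it carries.
  atom 1 (N): bond orders sum to 3 → 0 H
  atom 6 (N): bond orders sum to 3 → 0 H
  atom 8 (O): bond orders sum to 2 → 0 H
  atom 12 (N): bond orders sum to 3 → 0 H
Lipinski HBD = 0.

0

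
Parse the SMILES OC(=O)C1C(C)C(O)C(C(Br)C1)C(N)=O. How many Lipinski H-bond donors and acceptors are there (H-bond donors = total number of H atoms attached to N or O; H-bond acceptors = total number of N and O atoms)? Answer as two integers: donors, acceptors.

Donors: find every N or O and count the H atoms it carries.
  atom 1 (O): bond orders sum to 1 → 1 H
  atom 3 (O): bond orders sum to 2 → 0 H
  atom 8 (O): bond orders sum to 1 → 1 H
  atom 14 (N): bond orders sum to 1 → 2 H
  atom 15 (O): bond orders sum to 2 → 0 H
Lipinski HBD = 4.
Acceptors: N atoms = 1, O atoms = 4 → HBA = 5.

4, 5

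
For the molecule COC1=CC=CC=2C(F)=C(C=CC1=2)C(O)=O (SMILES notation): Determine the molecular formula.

Walk through each heavy atom and fill implicit hydrogens from standard valence (C 4, N 3, O 2, S 2, halogen 1):
  atom 1: C, bond orders sum to 1 (valence 4) → 3 H
  atom 2: O, bond orders sum to 2 (valence 2) → 0 H
  atom 3: C, bond orders sum to 4 (valence 4) → 0 H
  atom 4: C, bond orders sum to 3 (valence 4) → 1 H
  atom 5: C, bond orders sum to 3 (valence 4) → 1 H
  atom 6: C, bond orders sum to 3 (valence 4) → 1 H
  atom 7: C, bond orders sum to 4 (valence 4) → 0 H
  atom 8: C, bond orders sum to 4 (valence 4) → 0 H
  atom 9: F (halogen, monovalent) → 0 H
  atom 10: C, bond orders sum to 4 (valence 4) → 0 H
  atom 11: C, bond orders sum to 3 (valence 4) → 1 H
  atom 12: C, bond orders sum to 3 (valence 4) → 1 H
  atom 13: C, bond orders sum to 4 (valence 4) → 0 H
  atom 14: C, bond orders sum to 4 (valence 4) → 0 H
  atom 15: O, bond orders sum to 1 (valence 2) → 1 H
  atom 16: O, bond orders sum to 2 (valence 2) → 0 H
Totals → C:12, H:9, F:1, O:3.
In Hill order: C12H9FO3.

C12H9FO3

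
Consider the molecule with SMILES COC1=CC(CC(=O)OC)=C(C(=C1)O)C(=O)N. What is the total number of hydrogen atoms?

Walk through each heavy atom and fill implicit hydrogens from standard valence (C 4, N 3, O 2, S 2, halogen 1):
  atom 1: C, bond orders sum to 1 (valence 4) → 3 H
  atom 2: O, bond orders sum to 2 (valence 2) → 0 H
  atom 3: C, bond orders sum to 4 (valence 4) → 0 H
  atom 4: C, bond orders sum to 3 (valence 4) → 1 H
  atom 5: C, bond orders sum to 4 (valence 4) → 0 H
  atom 6: C, bond orders sum to 2 (valence 4) → 2 H
  atom 7: C, bond orders sum to 4 (valence 4) → 0 H
  atom 8: O, bond orders sum to 2 (valence 2) → 0 H
  atom 9: O, bond orders sum to 2 (valence 2) → 0 H
  atom 10: C, bond orders sum to 1 (valence 4) → 3 H
  atom 11: C, bond orders sum to 4 (valence 4) → 0 H
  atom 12: C, bond orders sum to 4 (valence 4) → 0 H
  atom 13: C, bond orders sum to 3 (valence 4) → 1 H
  atom 14: O, bond orders sum to 1 (valence 2) → 1 H
  atom 15: C, bond orders sum to 4 (valence 4) → 0 H
  atom 16: O, bond orders sum to 2 (valence 2) → 0 H
  atom 17: N, bond orders sum to 1 (valence 3) → 2 H
Total hydrogens: 13.

13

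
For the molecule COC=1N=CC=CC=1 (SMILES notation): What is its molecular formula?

Walk through each heavy atom and fill implicit hydrogens from standard valence (C 4, N 3, O 2, S 2, halogen 1):
  atom 1: C, bond orders sum to 1 (valence 4) → 3 H
  atom 2: O, bond orders sum to 2 (valence 2) → 0 H
  atom 3: C, bond orders sum to 4 (valence 4) → 0 H
  atom 4: N, bond orders sum to 3 (valence 3) → 0 H
  atom 5: C, bond orders sum to 3 (valence 4) → 1 H
  atom 6: C, bond orders sum to 3 (valence 4) → 1 H
  atom 7: C, bond orders sum to 3 (valence 4) → 1 H
  atom 8: C, bond orders sum to 3 (valence 4) → 1 H
Totals → C:6, H:7, N:1, O:1.
In Hill order: C6H7NO.

C6H7NO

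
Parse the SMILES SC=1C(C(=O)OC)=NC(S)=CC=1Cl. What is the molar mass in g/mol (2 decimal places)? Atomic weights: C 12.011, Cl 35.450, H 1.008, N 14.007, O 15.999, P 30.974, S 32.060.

First, the molecular formula is C7H6ClNO2S2 (counting implicit H from valence).
  C: 7 × 12.011 = 84.077
  Cl: 1 × 35.450 = 35.450
  H: 6 × 1.008 = 6.048
  N: 1 × 14.007 = 14.007
  O: 2 × 15.999 = 31.998
  S: 2 × 32.060 = 64.120
Sum: 7×12.011 + 1×35.450 + 6×1.008 + 1×14.007 + 2×15.999 + 2×32.060 = 235.700 → 235.70 g/mol.

235.70 g/mol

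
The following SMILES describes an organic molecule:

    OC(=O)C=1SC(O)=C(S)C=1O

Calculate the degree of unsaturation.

4

Degree of unsaturation = (number of rings) + (number of π bonds).
Ring closures in the SMILES: 1.
π bonds: 3 double bonds (each 1 DoU) → 3 DoU from unsaturation.
Total DoU = 1 + 3 = 4.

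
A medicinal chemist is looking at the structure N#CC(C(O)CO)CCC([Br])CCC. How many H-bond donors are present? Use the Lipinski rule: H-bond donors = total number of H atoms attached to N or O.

2

Donors: find every N or O and count the H atoms it carries.
  atom 1 (N): bond orders sum to 3 → 0 H
  atom 5 (O): bond orders sum to 1 → 1 H
  atom 7 (O): bond orders sum to 1 → 1 H
Lipinski HBD = 2.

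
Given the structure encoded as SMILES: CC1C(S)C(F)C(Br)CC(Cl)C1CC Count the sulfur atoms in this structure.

1

Scan the SMILES for S atoms (remember two-letter symbols like Cl and Br are single atoms).
Sulfur count: 1.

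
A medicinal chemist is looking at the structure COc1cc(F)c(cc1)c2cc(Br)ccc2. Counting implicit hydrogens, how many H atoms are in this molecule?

Walk through each heavy atom and fill implicit hydrogens from standard valence (C 4, N 3, O 2, S 2, halogen 1); for lowercase aromatic atoms, an aromatic c carries 1 H when it has two neighbours and 0 H with three, and aromatic n carries 0 H:
  atom 1: C, bond orders sum to 1 (valence 4) → 3 H
  atom 2: O, bond orders sum to 2 (valence 2) → 0 H
  atom 3: aromatic c, 3 neighbours → 0 H
  atom 4: aromatic c, 2 neighbours → 1 H
  atom 5: aromatic c, 3 neighbours → 0 H
  atom 6: F (halogen, monovalent) → 0 H
  atom 7: aromatic c, 3 neighbours → 0 H
  atom 8: aromatic c, 2 neighbours → 1 H
  atom 9: aromatic c, 2 neighbours → 1 H
  atom 10: aromatic c, 3 neighbours → 0 H
  atom 11: aromatic c, 2 neighbours → 1 H
  atom 12: aromatic c, 3 neighbours → 0 H
  atom 13: Br (halogen, monovalent) → 0 H
  atom 14: aromatic c, 2 neighbours → 1 H
  atom 15: aromatic c, 2 neighbours → 1 H
  atom 16: aromatic c, 2 neighbours → 1 H
Total hydrogens: 10.

10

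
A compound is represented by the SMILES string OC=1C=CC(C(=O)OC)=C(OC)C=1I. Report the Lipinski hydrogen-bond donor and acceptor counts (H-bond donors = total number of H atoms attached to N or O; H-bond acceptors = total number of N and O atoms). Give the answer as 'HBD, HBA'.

Donors: find every N or O and count the H atoms it carries.
  atom 1 (O): bond orders sum to 1 → 1 H
  atom 7 (O): bond orders sum to 2 → 0 H
  atom 8 (O): bond orders sum to 2 → 0 H
  atom 11 (O): bond orders sum to 2 → 0 H
Lipinski HBD = 1.
Acceptors: N atoms = 0, O atoms = 4 → HBA = 4.

1, 4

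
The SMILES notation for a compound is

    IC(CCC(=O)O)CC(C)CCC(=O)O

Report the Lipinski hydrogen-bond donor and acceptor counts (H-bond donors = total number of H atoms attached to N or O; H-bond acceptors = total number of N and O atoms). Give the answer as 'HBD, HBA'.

2, 4

Donors: find every N or O and count the H atoms it carries.
  atom 6 (O): bond orders sum to 2 → 0 H
  atom 7 (O): bond orders sum to 1 → 1 H
  atom 14 (O): bond orders sum to 2 → 0 H
  atom 15 (O): bond orders sum to 1 → 1 H
Lipinski HBD = 2.
Acceptors: N atoms = 0, O atoms = 4 → HBA = 4.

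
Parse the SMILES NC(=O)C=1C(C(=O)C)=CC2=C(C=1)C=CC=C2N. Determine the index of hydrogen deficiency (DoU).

9

Degree of unsaturation = (number of rings) + (number of π bonds).
Ring closures in the SMILES: 2.
π bonds: 7 double bonds (each 1 DoU) → 7 DoU from unsaturation.
Total DoU = 2 + 7 = 9.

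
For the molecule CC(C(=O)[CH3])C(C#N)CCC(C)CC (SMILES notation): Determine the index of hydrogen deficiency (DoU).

3

Molecular formula: C12H21NO.
DoU = (2C + 2 + N − H − X) / 2, where X is the halogen count and O/S are ignored.
    = (2·12 + 2 + 1 − 21 − 0) / 2 = 6 / 2 = 3.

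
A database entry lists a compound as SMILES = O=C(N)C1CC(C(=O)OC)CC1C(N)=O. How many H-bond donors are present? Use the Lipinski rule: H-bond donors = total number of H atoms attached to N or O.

4

Donors: find every N or O and count the H atoms it carries.
  atom 1 (O): bond orders sum to 2 → 0 H
  atom 3 (N): bond orders sum to 1 → 2 H
  atom 8 (O): bond orders sum to 2 → 0 H
  atom 9 (O): bond orders sum to 2 → 0 H
  atom 14 (N): bond orders sum to 1 → 2 H
  atom 15 (O): bond orders sum to 2 → 0 H
Lipinski HBD = 4.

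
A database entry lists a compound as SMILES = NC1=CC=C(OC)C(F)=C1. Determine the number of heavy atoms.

10

Every atom symbol written in the SMILES (organic subset) is one heavy atom; implicit H are not written.
Heavy atoms by element → C:7, F:1, N:1, O:1.
Total: 10.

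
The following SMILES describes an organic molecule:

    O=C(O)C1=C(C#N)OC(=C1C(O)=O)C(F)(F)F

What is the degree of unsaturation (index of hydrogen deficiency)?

7

Molecular formula: C8H2F3NO5.
DoU = (2C + 2 + N − H − X) / 2, where X is the halogen count and O/S are ignored.
    = (2·8 + 2 + 1 − 2 − 3) / 2 = 14 / 2 = 7.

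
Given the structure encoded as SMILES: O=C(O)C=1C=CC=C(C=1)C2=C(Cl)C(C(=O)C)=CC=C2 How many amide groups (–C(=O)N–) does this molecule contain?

0

Scan the SMILES for the amide motif — none present.
Groups that are present: 1 carboxylic acid, 1 ketone.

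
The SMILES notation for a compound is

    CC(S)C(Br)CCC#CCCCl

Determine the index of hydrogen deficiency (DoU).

2

Molecular formula: C9H14BrClS.
DoU = (2C + 2 + N − H − X) / 2, where X is the halogen count and O/S are ignored.
    = (2·9 + 2 + 0 − 14 − 2) / 2 = 4 / 2 = 2.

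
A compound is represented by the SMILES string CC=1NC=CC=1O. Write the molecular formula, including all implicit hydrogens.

C5H7NO

Walk through each heavy atom and fill implicit hydrogens from standard valence (C 4, N 3, O 2, S 2, halogen 1):
  atom 1: C, bond orders sum to 1 (valence 4) → 3 H
  atom 2: C, bond orders sum to 4 (valence 4) → 0 H
  atom 3: N, bond orders sum to 2 (valence 3) → 1 H
  atom 4: C, bond orders sum to 3 (valence 4) → 1 H
  atom 5: C, bond orders sum to 3 (valence 4) → 1 H
  atom 6: C, bond orders sum to 4 (valence 4) → 0 H
  atom 7: O, bond orders sum to 1 (valence 2) → 1 H
Totals → C:5, H:7, N:1, O:1.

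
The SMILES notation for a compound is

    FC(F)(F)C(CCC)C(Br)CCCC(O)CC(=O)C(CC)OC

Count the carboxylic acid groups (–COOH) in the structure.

Scan the SMILES for the carboxylic acid motif — none present.
Groups that are present: 1 ether, 1 hydroxyl, 1 ketone.

0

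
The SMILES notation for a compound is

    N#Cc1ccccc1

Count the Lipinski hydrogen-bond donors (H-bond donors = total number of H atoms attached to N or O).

Donors: find every N or O and count the H atoms it carries.
  atom 1 (N): bond orders sum to 3 → 0 H
Lipinski HBD = 0.

0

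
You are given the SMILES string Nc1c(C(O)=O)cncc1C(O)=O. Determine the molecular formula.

Walk through each heavy atom and fill implicit hydrogens from standard valence (C 4, N 3, O 2, S 2, halogen 1); for lowercase aromatic atoms, an aromatic c carries 1 H when it has two neighbours and 0 H with three, and aromatic n carries 0 H:
  atom 1: N, bond orders sum to 1 (valence 3) → 2 H
  atom 2: aromatic c, 3 neighbours → 0 H
  atom 3: aromatic c, 3 neighbours → 0 H
  atom 4: C, bond orders sum to 4 (valence 4) → 0 H
  atom 5: O, bond orders sum to 1 (valence 2) → 1 H
  atom 6: O, bond orders sum to 2 (valence 2) → 0 H
  atom 7: aromatic c, 2 neighbours → 1 H
  atom 8: aromatic n, 2 neighbours → 0 H
  atom 9: aromatic c, 2 neighbours → 1 H
  atom 10: aromatic c, 3 neighbours → 0 H
  atom 11: C, bond orders sum to 4 (valence 4) → 0 H
  atom 12: O, bond orders sum to 1 (valence 2) → 1 H
  atom 13: O, bond orders sum to 2 (valence 2) → 0 H
Totals → C:7, H:6, N:2, O:4.
In Hill order: C7H6N2O4.

C7H6N2O4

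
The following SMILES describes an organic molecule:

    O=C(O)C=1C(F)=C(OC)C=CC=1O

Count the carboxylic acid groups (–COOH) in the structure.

The carboxylic acid motif appears at heavy-atom position 2 in the SMILES.
Other groups present: 1 ether, 1 hydroxyl.
Carboxylic acid count: 1.

1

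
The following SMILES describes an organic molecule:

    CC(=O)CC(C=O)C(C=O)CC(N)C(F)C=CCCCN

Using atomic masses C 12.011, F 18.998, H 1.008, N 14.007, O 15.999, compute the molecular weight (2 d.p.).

300.37 g/mol

First, the molecular formula is C15H25FN2O3 (counting implicit H from valence).
  C: 15 × 12.011 = 180.165
  F: 1 × 18.998 = 18.998
  H: 25 × 1.008 = 25.200
  N: 2 × 14.007 = 28.014
  O: 3 × 15.999 = 47.997
Sum: 15×12.011 + 1×18.998 + 25×1.008 + 2×14.007 + 3×15.999 = 300.374 → 300.37 g/mol.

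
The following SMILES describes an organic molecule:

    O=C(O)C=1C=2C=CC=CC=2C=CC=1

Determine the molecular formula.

Walk through each heavy atom and fill implicit hydrogens from standard valence (C 4, N 3, O 2, S 2, halogen 1):
  atom 1: O, bond orders sum to 2 (valence 2) → 0 H
  atom 2: C, bond orders sum to 4 (valence 4) → 0 H
  atom 3: O, bond orders sum to 1 (valence 2) → 1 H
  atom 4: C, bond orders sum to 4 (valence 4) → 0 H
  atom 5: C, bond orders sum to 4 (valence 4) → 0 H
  atom 6: C, bond orders sum to 3 (valence 4) → 1 H
  atom 7: C, bond orders sum to 3 (valence 4) → 1 H
  atom 8: C, bond orders sum to 3 (valence 4) → 1 H
  atom 9: C, bond orders sum to 3 (valence 4) → 1 H
  atom 10: C, bond orders sum to 4 (valence 4) → 0 H
  atom 11: C, bond orders sum to 3 (valence 4) → 1 H
  atom 12: C, bond orders sum to 3 (valence 4) → 1 H
  atom 13: C, bond orders sum to 3 (valence 4) → 1 H
Totals → C:11, H:8, O:2.
In Hill order: C11H8O2.

C11H8O2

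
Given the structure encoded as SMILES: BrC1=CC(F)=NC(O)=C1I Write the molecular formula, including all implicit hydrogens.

Walk through each heavy atom and fill implicit hydrogens from standard valence (C 4, N 3, O 2, S 2, halogen 1):
  atom 1: Br (halogen, monovalent) → 0 H
  atom 2: C, bond orders sum to 4 (valence 4) → 0 H
  atom 3: C, bond orders sum to 3 (valence 4) → 1 H
  atom 4: C, bond orders sum to 4 (valence 4) → 0 H
  atom 5: F (halogen, monovalent) → 0 H
  atom 6: N, bond orders sum to 3 (valence 3) → 0 H
  atom 7: C, bond orders sum to 4 (valence 4) → 0 H
  atom 8: O, bond orders sum to 1 (valence 2) → 1 H
  atom 9: C, bond orders sum to 4 (valence 4) → 0 H
  atom 10: I (halogen, monovalent) → 0 H
Totals → C:5, H:2, Br:1, F:1, I:1, N:1, O:1.
In Hill order: C5H2BrFINO.

C5H2BrFINO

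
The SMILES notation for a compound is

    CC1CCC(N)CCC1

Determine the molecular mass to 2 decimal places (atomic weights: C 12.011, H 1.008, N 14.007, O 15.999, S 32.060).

First, the molecular formula is C8H17N (counting implicit H from valence).
  C: 8 × 12.011 = 96.088
  H: 17 × 1.008 = 17.136
  N: 1 × 14.007 = 14.007
Sum: 8×12.011 + 17×1.008 + 1×14.007 = 127.231 → 127.23 g/mol.

127.23 g/mol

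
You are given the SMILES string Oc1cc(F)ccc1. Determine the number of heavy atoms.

Every atom symbol written in the SMILES (organic subset) is one heavy atom; implicit H are not written.
Heavy atoms by element → C:6, F:1, O:1.
Total: 8.

8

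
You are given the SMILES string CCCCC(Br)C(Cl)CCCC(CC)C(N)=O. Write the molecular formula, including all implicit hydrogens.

Walk through each heavy atom and fill implicit hydrogens from standard valence (C 4, N 3, O 2, S 2, halogen 1):
  atom 1: C, bond orders sum to 1 (valence 4) → 3 H
  atom 2: C, bond orders sum to 2 (valence 4) → 2 H
  atom 3: C, bond orders sum to 2 (valence 4) → 2 H
  atom 4: C, bond orders sum to 2 (valence 4) → 2 H
  atom 5: C, bond orders sum to 3 (valence 4) → 1 H
  atom 6: Br (halogen, monovalent) → 0 H
  atom 7: C, bond orders sum to 3 (valence 4) → 1 H
  atom 8: Cl (halogen, monovalent) → 0 H
  atom 9: C, bond orders sum to 2 (valence 4) → 2 H
  atom 10: C, bond orders sum to 2 (valence 4) → 2 H
  atom 11: C, bond orders sum to 2 (valence 4) → 2 H
  atom 12: C, bond orders sum to 3 (valence 4) → 1 H
  atom 13: C, bond orders sum to 2 (valence 4) → 2 H
  atom 14: C, bond orders sum to 1 (valence 4) → 3 H
  atom 15: C, bond orders sum to 4 (valence 4) → 0 H
  atom 16: N, bond orders sum to 1 (valence 3) → 2 H
  atom 17: O, bond orders sum to 2 (valence 2) → 0 H
Totals → C:13, H:25, Br:1, Cl:1, N:1, O:1.

C13H25BrClNO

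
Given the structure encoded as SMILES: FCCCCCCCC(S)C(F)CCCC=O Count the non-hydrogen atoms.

Every atom symbol written in the SMILES (organic subset) is one heavy atom; implicit H are not written.
Heavy atoms by element → C:13, F:2, O:1, S:1.
Total: 17.

17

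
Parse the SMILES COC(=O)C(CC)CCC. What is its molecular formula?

C8H16O2

Walk through each heavy atom and fill implicit hydrogens from standard valence (C 4, N 3, O 2, S 2, halogen 1):
  atom 1: C, bond orders sum to 1 (valence 4) → 3 H
  atom 2: O, bond orders sum to 2 (valence 2) → 0 H
  atom 3: C, bond orders sum to 4 (valence 4) → 0 H
  atom 4: O, bond orders sum to 2 (valence 2) → 0 H
  atom 5: C, bond orders sum to 3 (valence 4) → 1 H
  atom 6: C, bond orders sum to 2 (valence 4) → 2 H
  atom 7: C, bond orders sum to 1 (valence 4) → 3 H
  atom 8: C, bond orders sum to 2 (valence 4) → 2 H
  atom 9: C, bond orders sum to 2 (valence 4) → 2 H
  atom 10: C, bond orders sum to 1 (valence 4) → 3 H
Totals → C:8, H:16, O:2.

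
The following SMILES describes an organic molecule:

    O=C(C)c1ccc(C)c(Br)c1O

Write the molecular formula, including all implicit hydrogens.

C9H9BrO2

Walk through each heavy atom and fill implicit hydrogens from standard valence (C 4, N 3, O 2, S 2, halogen 1); for lowercase aromatic atoms, an aromatic c carries 1 H when it has two neighbours and 0 H with three, and aromatic n carries 0 H:
  atom 1: O, bond orders sum to 2 (valence 2) → 0 H
  atom 2: C, bond orders sum to 4 (valence 4) → 0 H
  atom 3: C, bond orders sum to 1 (valence 4) → 3 H
  atom 4: aromatic c, 3 neighbours → 0 H
  atom 5: aromatic c, 2 neighbours → 1 H
  atom 6: aromatic c, 2 neighbours → 1 H
  atom 7: aromatic c, 3 neighbours → 0 H
  atom 8: C, bond orders sum to 1 (valence 4) → 3 H
  atom 9: aromatic c, 3 neighbours → 0 H
  atom 10: Br (halogen, monovalent) → 0 H
  atom 11: aromatic c, 3 neighbours → 0 H
  atom 12: O, bond orders sum to 1 (valence 2) → 1 H
Totals → C:9, H:9, Br:1, O:2.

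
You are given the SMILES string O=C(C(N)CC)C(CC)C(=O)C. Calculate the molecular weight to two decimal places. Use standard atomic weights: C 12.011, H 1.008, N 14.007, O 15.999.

171.24 g/mol

First, the molecular formula is C9H17NO2 (counting implicit H from valence).
  C: 9 × 12.011 = 108.099
  H: 17 × 1.008 = 17.136
  N: 1 × 14.007 = 14.007
  O: 2 × 15.999 = 31.998
Sum: 9×12.011 + 17×1.008 + 1×14.007 + 2×15.999 = 171.240 → 171.24 g/mol.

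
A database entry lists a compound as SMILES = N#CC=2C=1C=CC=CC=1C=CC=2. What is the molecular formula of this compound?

C11H7N

Walk through each heavy atom and fill implicit hydrogens from standard valence (C 4, N 3, O 2, S 2, halogen 1):
  atom 1: N, bond orders sum to 3 (valence 3) → 0 H
  atom 2: C, bond orders sum to 4 (valence 4) → 0 H
  atom 3: C, bond orders sum to 4 (valence 4) → 0 H
  atom 4: C, bond orders sum to 4 (valence 4) → 0 H
  atom 5: C, bond orders sum to 3 (valence 4) → 1 H
  atom 6: C, bond orders sum to 3 (valence 4) → 1 H
  atom 7: C, bond orders sum to 3 (valence 4) → 1 H
  atom 8: C, bond orders sum to 3 (valence 4) → 1 H
  atom 9: C, bond orders sum to 4 (valence 4) → 0 H
  atom 10: C, bond orders sum to 3 (valence 4) → 1 H
  atom 11: C, bond orders sum to 3 (valence 4) → 1 H
  atom 12: C, bond orders sum to 3 (valence 4) → 1 H
Totals → C:11, H:7, N:1.
In Hill order: C11H7N.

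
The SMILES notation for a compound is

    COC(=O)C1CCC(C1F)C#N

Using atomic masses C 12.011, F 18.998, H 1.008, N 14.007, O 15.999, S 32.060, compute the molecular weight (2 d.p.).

First, the molecular formula is C8H10FNO2 (counting implicit H from valence).
  C: 8 × 12.011 = 96.088
  F: 1 × 18.998 = 18.998
  H: 10 × 1.008 = 10.080
  N: 1 × 14.007 = 14.007
  O: 2 × 15.999 = 31.998
Sum: 8×12.011 + 1×18.998 + 10×1.008 + 1×14.007 + 2×15.999 = 171.171 → 171.17 g/mol.

171.17 g/mol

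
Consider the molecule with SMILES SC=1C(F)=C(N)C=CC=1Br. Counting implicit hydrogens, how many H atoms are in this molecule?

5

Walk through each heavy atom and fill implicit hydrogens from standard valence (C 4, N 3, O 2, S 2, halogen 1):
  atom 1: S, bond orders sum to 1 (valence 2) → 1 H
  atom 2: C, bond orders sum to 4 (valence 4) → 0 H
  atom 3: C, bond orders sum to 4 (valence 4) → 0 H
  atom 4: F (halogen, monovalent) → 0 H
  atom 5: C, bond orders sum to 4 (valence 4) → 0 H
  atom 6: N, bond orders sum to 1 (valence 3) → 2 H
  atom 7: C, bond orders sum to 3 (valence 4) → 1 H
  atom 8: C, bond orders sum to 3 (valence 4) → 1 H
  atom 9: C, bond orders sum to 4 (valence 4) → 0 H
  atom 10: Br (halogen, monovalent) → 0 H
Total hydrogens: 5.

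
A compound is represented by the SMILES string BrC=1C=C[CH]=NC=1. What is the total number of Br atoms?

1

Scan the SMILES for Br atoms (remember two-letter symbols like Cl and Br are single atoms).
Bromine count: 1.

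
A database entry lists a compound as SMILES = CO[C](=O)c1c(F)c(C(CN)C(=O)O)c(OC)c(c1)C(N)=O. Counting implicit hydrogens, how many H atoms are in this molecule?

15

Walk through each heavy atom and fill implicit hydrogens from standard valence (C 4, N 3, O 2, S 2, halogen 1); for lowercase aromatic atoms, an aromatic c carries 1 H when it has two neighbours and 0 H with three, and aromatic n carries 0 H:
  atom 1: C, bond orders sum to 1 (valence 4) → 3 H
  atom 2: O, bond orders sum to 2 (valence 2) → 0 H
  atom 3: C with explicit H count 0
  atom 4: O, bond orders sum to 2 (valence 2) → 0 H
  atom 5: aromatic c, 3 neighbours → 0 H
  atom 6: aromatic c, 3 neighbours → 0 H
  atom 7: F (halogen, monovalent) → 0 H
  atom 8: aromatic c, 3 neighbours → 0 H
  atom 9: C, bond orders sum to 3 (valence 4) → 1 H
  atom 10: C, bond orders sum to 2 (valence 4) → 2 H
  atom 11: N, bond orders sum to 1 (valence 3) → 2 H
  atom 12: C, bond orders sum to 4 (valence 4) → 0 H
  atom 13: O, bond orders sum to 2 (valence 2) → 0 H
  atom 14: O, bond orders sum to 1 (valence 2) → 1 H
  atom 15: aromatic c, 3 neighbours → 0 H
  atom 16: O, bond orders sum to 2 (valence 2) → 0 H
  atom 17: C, bond orders sum to 1 (valence 4) → 3 H
  atom 18: aromatic c, 3 neighbours → 0 H
  atom 19: aromatic c, 2 neighbours → 1 H
  atom 20: C, bond orders sum to 4 (valence 4) → 0 H
  atom 21: N, bond orders sum to 1 (valence 3) → 2 H
  atom 22: O, bond orders sum to 2 (valence 2) → 0 H
Total hydrogens: 15.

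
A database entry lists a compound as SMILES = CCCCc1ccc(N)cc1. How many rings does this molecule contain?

In SMILES, each pair of matching ring-closure digits denotes one ring-closing bond; the number of such bonds equals the number of independent rings.
Ring-closure bonds here: 1.

1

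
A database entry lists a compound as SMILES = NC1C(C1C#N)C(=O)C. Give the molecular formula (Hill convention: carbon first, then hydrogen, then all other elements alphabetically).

C6H8N2O

Walk through each heavy atom and fill implicit hydrogens from standard valence (C 4, N 3, O 2, S 2, halogen 1):
  atom 1: N, bond orders sum to 1 (valence 3) → 2 H
  atom 2: C, bond orders sum to 3 (valence 4) → 1 H
  atom 3: C, bond orders sum to 3 (valence 4) → 1 H
  atom 4: C, bond orders sum to 3 (valence 4) → 1 H
  atom 5: C, bond orders sum to 4 (valence 4) → 0 H
  atom 6: N, bond orders sum to 3 (valence 3) → 0 H
  atom 7: C, bond orders sum to 4 (valence 4) → 0 H
  atom 8: O, bond orders sum to 2 (valence 2) → 0 H
  atom 9: C, bond orders sum to 1 (valence 4) → 3 H
Totals → C:6, H:8, N:2, O:1.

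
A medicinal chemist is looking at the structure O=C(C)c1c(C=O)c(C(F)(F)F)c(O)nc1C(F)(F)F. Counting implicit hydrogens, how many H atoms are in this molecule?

Walk through each heavy atom and fill implicit hydrogens from standard valence (C 4, N 3, O 2, S 2, halogen 1); for lowercase aromatic atoms, an aromatic c carries 1 H when it has two neighbours and 0 H with three, and aromatic n carries 0 H:
  atom 1: O, bond orders sum to 2 (valence 2) → 0 H
  atom 2: C, bond orders sum to 4 (valence 4) → 0 H
  atom 3: C, bond orders sum to 1 (valence 4) → 3 H
  atom 4: aromatic c, 3 neighbours → 0 H
  atom 5: aromatic c, 3 neighbours → 0 H
  atom 6: C, bond orders sum to 3 (valence 4) → 1 H
  atom 7: O, bond orders sum to 2 (valence 2) → 0 H
  atom 8: aromatic c, 3 neighbours → 0 H
  atom 9: C, bond orders sum to 4 (valence 4) → 0 H
  atom 10: F (halogen, monovalent) → 0 H
  atom 11: F (halogen, monovalent) → 0 H
  atom 12: F (halogen, monovalent) → 0 H
  atom 13: aromatic c, 3 neighbours → 0 H
  atom 14: O, bond orders sum to 1 (valence 2) → 1 H
  atom 15: aromatic n, 2 neighbours → 0 H
  atom 16: aromatic c, 3 neighbours → 0 H
  atom 17: C, bond orders sum to 4 (valence 4) → 0 H
  atom 18: F (halogen, monovalent) → 0 H
  atom 19: F (halogen, monovalent) → 0 H
  atom 20: F (halogen, monovalent) → 0 H
Total hydrogens: 5.

5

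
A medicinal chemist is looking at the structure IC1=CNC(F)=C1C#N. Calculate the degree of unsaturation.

5

Molecular formula: C5H2FIN2.
DoU = (2C + 2 + N − H − X) / 2, where X is the halogen count and O/S are ignored.
    = (2·5 + 2 + 2 − 2 − 2) / 2 = 10 / 2 = 5.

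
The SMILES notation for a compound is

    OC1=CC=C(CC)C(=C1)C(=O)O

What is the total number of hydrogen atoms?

10

Walk through each heavy atom and fill implicit hydrogens from standard valence (C 4, N 3, O 2, S 2, halogen 1):
  atom 1: O, bond orders sum to 1 (valence 2) → 1 H
  atom 2: C, bond orders sum to 4 (valence 4) → 0 H
  atom 3: C, bond orders sum to 3 (valence 4) → 1 H
  atom 4: C, bond orders sum to 3 (valence 4) → 1 H
  atom 5: C, bond orders sum to 4 (valence 4) → 0 H
  atom 6: C, bond orders sum to 2 (valence 4) → 2 H
  atom 7: C, bond orders sum to 1 (valence 4) → 3 H
  atom 8: C, bond orders sum to 4 (valence 4) → 0 H
  atom 9: C, bond orders sum to 3 (valence 4) → 1 H
  atom 10: C, bond orders sum to 4 (valence 4) → 0 H
  atom 11: O, bond orders sum to 2 (valence 2) → 0 H
  atom 12: O, bond orders sum to 1 (valence 2) → 1 H
Total hydrogens: 10.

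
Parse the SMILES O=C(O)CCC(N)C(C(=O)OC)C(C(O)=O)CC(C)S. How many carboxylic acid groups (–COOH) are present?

2

The carboxylic acid motif appears at heavy-atom positions 2, 14 in the SMILES.
Other groups present: 1 ester, 1 primary amine, 1 thiol.
Carboxylic acid count: 2.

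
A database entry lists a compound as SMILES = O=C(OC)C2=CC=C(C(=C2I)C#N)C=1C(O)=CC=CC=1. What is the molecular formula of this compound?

Walk through each heavy atom and fill implicit hydrogens from standard valence (C 4, N 3, O 2, S 2, halogen 1):
  atom 1: O, bond orders sum to 2 (valence 2) → 0 H
  atom 2: C, bond orders sum to 4 (valence 4) → 0 H
  atom 3: O, bond orders sum to 2 (valence 2) → 0 H
  atom 4: C, bond orders sum to 1 (valence 4) → 3 H
  atom 5: C, bond orders sum to 4 (valence 4) → 0 H
  atom 6: C, bond orders sum to 3 (valence 4) → 1 H
  atom 7: C, bond orders sum to 3 (valence 4) → 1 H
  atom 8: C, bond orders sum to 4 (valence 4) → 0 H
  atom 9: C, bond orders sum to 4 (valence 4) → 0 H
  atom 10: C, bond orders sum to 4 (valence 4) → 0 H
  atom 11: I (halogen, monovalent) → 0 H
  atom 12: C, bond orders sum to 4 (valence 4) → 0 H
  atom 13: N, bond orders sum to 3 (valence 3) → 0 H
  atom 14: C, bond orders sum to 4 (valence 4) → 0 H
  atom 15: C, bond orders sum to 4 (valence 4) → 0 H
  atom 16: O, bond orders sum to 1 (valence 2) → 1 H
  atom 17: C, bond orders sum to 3 (valence 4) → 1 H
  atom 18: C, bond orders sum to 3 (valence 4) → 1 H
  atom 19: C, bond orders sum to 3 (valence 4) → 1 H
  atom 20: C, bond orders sum to 3 (valence 4) → 1 H
Totals → C:15, H:10, I:1, N:1, O:3.

C15H10INO3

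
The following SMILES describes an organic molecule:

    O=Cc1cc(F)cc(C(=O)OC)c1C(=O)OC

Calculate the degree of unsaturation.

7

Molecular formula: C11H9FO5.
DoU = (2C + 2 + N − H − X) / 2, where X is the halogen count and O/S are ignored.
    = (2·11 + 2 + 0 − 9 − 1) / 2 = 14 / 2 = 7.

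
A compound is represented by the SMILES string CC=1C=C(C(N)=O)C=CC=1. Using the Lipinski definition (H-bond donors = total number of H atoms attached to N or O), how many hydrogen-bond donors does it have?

2

Donors: find every N or O and count the H atoms it carries.
  atom 6 (N): bond orders sum to 1 → 2 H
  atom 7 (O): bond orders sum to 2 → 0 H
Lipinski HBD = 2.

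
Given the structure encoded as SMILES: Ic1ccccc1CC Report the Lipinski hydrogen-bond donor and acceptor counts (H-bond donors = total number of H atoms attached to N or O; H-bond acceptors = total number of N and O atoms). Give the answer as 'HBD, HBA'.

Donors: find every N or O and count the H atoms it carries.
  (no N or O atoms present)
Lipinski HBD = 0.
Acceptors: N atoms = 0, O atoms = 0 → HBA = 0.

0, 0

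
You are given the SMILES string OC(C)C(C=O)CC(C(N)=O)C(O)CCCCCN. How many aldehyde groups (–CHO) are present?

The aldehyde motif appears at heavy-atom position 5 in the SMILES.
Other groups present: 1 amide, 2 hydroxyl, 1 primary amine.
Aldehyde count: 1.

1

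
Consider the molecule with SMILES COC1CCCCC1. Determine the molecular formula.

C7H14O

Walk through each heavy atom and fill implicit hydrogens from standard valence (C 4, N 3, O 2, S 2, halogen 1):
  atom 1: C, bond orders sum to 1 (valence 4) → 3 H
  atom 2: O, bond orders sum to 2 (valence 2) → 0 H
  atom 3: C, bond orders sum to 3 (valence 4) → 1 H
  atom 4: C, bond orders sum to 2 (valence 4) → 2 H
  atom 5: C, bond orders sum to 2 (valence 4) → 2 H
  atom 6: C, bond orders sum to 2 (valence 4) → 2 H
  atom 7: C, bond orders sum to 2 (valence 4) → 2 H
  atom 8: C, bond orders sum to 2 (valence 4) → 2 H
Totals → C:7, H:14, O:1.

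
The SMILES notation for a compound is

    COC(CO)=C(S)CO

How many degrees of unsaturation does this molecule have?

1

Molecular formula: C5H10O3S.
DoU = (2C + 2 + N − H − X) / 2, where X is the halogen count and O/S are ignored.
    = (2·5 + 2 + 0 − 10 − 0) / 2 = 2 / 2 = 1.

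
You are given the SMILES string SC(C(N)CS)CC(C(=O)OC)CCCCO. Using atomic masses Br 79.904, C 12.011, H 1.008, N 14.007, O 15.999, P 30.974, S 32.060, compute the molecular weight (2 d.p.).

First, the molecular formula is C11H23NO3S2 (counting implicit H from valence).
  C: 11 × 12.011 = 132.121
  H: 23 × 1.008 = 23.184
  N: 1 × 14.007 = 14.007
  O: 3 × 15.999 = 47.997
  S: 2 × 32.060 = 64.120
Sum: 11×12.011 + 23×1.008 + 1×14.007 + 3×15.999 + 2×32.060 = 281.429 → 281.43 g/mol.

281.43 g/mol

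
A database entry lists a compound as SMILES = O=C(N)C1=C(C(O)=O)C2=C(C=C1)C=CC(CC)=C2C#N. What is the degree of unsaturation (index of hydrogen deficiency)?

11

Degree of unsaturation = (number of rings) + (number of π bonds).
Ring closures in the SMILES: 2.
π bonds: 7 double bonds (each 1 DoU), 1 triple bond (each 2 DoU) → 9 DoU from unsaturation.
Total DoU = 2 + 9 = 11.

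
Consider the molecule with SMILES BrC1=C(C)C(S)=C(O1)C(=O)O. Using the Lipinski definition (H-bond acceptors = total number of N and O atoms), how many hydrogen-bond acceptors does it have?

3

N atoms: 0; O atoms: 3.
Lipinski HBA = 0 + 3 = 3.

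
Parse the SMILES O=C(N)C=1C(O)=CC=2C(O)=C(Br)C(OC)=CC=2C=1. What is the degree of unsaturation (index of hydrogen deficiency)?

8

Molecular formula: C12H10BrNO4.
DoU = (2C + 2 + N − H − X) / 2, where X is the halogen count and O/S are ignored.
    = (2·12 + 2 + 1 − 10 − 1) / 2 = 16 / 2 = 8.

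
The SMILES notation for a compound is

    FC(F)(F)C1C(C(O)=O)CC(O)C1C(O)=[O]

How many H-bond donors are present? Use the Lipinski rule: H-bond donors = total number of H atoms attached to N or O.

3

Donors: find every N or O and count the H atoms it carries.
  atom 8 (O): bond orders sum to 1 → 1 H
  atom 9 (O): bond orders sum to 2 → 0 H
  atom 12 (O): bond orders sum to 1 → 1 H
  atom 15 (O): bond orders sum to 1 → 1 H
  atom 16 (O): bond orders sum to 2 → 0 H
Lipinski HBD = 3.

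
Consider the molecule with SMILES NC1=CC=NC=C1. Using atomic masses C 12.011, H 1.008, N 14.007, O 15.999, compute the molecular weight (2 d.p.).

94.12 g/mol

First, the molecular formula is C5H6N2 (counting implicit H from valence).
  C: 5 × 12.011 = 60.055
  H: 6 × 1.008 = 6.048
  N: 2 × 14.007 = 28.014
Sum: 5×12.011 + 6×1.008 + 2×14.007 = 94.117 → 94.12 g/mol.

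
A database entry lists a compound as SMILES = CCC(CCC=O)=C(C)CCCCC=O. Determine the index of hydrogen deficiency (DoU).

3

Molecular formula: C13H22O2.
DoU = (2C + 2 + N − H − X) / 2, where X is the halogen count and O/S are ignored.
    = (2·13 + 2 + 0 − 22 − 0) / 2 = 6 / 2 = 3.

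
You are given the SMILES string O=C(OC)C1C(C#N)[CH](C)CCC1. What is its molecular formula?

C10H15NO2

Walk through each heavy atom and fill implicit hydrogens from standard valence (C 4, N 3, O 2, S 2, halogen 1):
  atom 1: O, bond orders sum to 2 (valence 2) → 0 H
  atom 2: C, bond orders sum to 4 (valence 4) → 0 H
  atom 3: O, bond orders sum to 2 (valence 2) → 0 H
  atom 4: C, bond orders sum to 1 (valence 4) → 3 H
  atom 5: C, bond orders sum to 3 (valence 4) → 1 H
  atom 6: C, bond orders sum to 3 (valence 4) → 1 H
  atom 7: C, bond orders sum to 4 (valence 4) → 0 H
  atom 8: N, bond orders sum to 3 (valence 3) → 0 H
  atom 9: C with explicit H count 1
  atom 10: C, bond orders sum to 1 (valence 4) → 3 H
  atom 11: C, bond orders sum to 2 (valence 4) → 2 H
  atom 12: C, bond orders sum to 2 (valence 4) → 2 H
  atom 13: C, bond orders sum to 2 (valence 4) → 2 H
Totals → C:10, H:15, N:1, O:2.
In Hill order: C10H15NO2.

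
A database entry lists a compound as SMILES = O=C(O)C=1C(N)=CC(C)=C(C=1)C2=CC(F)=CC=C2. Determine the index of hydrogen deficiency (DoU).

Molecular formula: C14H12FNO2.
DoU = (2C + 2 + N − H − X) / 2, where X is the halogen count and O/S are ignored.
    = (2·14 + 2 + 1 − 12 − 1) / 2 = 18 / 2 = 9.

9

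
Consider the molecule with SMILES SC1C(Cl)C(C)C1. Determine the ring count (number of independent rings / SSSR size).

1

In SMILES, each pair of matching ring-closure digits denotes one ring-closing bond; the number of such bonds equals the number of independent rings.
Ring-closure bonds here: 1.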